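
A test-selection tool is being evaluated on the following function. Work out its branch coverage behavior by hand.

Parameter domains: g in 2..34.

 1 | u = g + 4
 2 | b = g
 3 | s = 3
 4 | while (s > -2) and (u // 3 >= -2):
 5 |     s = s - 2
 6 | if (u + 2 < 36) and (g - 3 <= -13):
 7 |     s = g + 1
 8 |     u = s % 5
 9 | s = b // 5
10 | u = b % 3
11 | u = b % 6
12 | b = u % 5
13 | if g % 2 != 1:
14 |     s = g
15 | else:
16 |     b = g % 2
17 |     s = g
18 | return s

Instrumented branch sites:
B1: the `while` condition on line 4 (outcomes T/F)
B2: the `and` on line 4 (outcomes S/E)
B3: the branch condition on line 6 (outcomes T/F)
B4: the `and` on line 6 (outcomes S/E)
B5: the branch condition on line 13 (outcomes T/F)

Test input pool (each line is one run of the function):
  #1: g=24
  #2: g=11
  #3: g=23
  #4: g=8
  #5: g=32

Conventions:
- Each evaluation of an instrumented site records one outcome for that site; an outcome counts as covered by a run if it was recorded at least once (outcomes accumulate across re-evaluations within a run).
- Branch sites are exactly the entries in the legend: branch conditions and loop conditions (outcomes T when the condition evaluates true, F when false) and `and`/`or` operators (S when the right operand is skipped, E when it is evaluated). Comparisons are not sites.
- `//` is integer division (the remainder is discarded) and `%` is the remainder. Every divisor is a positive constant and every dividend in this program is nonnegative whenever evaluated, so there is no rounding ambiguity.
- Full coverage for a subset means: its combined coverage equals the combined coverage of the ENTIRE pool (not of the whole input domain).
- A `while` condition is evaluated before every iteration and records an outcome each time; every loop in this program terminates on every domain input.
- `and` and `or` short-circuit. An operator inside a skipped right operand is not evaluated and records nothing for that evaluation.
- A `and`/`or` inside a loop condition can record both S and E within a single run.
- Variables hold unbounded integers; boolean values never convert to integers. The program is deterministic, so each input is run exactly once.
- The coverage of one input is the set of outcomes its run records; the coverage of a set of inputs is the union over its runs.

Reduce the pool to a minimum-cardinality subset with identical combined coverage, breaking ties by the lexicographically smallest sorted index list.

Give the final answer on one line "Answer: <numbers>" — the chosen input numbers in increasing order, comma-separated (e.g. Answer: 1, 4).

run #1 (g=24) runs B2->E, B1->T, B2->E, B1->T, B2->E, B1->T, B2->S, B1->F, B4->E, B3->F, B5->T; records B1=T, B1=F, B2=S, B2=E, B3=F, B4=E, B5=T
run #2 (g=11) runs B2->E, B1->T, B2->E, B1->T, B2->E, B1->T, B2->S, B1->F, B4->E, B3->F, B5->F; records B1=T, B1=F, B2=S, B2=E, B3=F, B4=E, B5=F
run #3 (g=23) runs B2->E, B1->T, B2->E, B1->T, B2->E, B1->T, B2->S, B1->F, B4->E, B3->F, B5->F; records B1=T, B1=F, B2=S, B2=E, B3=F, B4=E, B5=F
run #4 (g=8) runs B2->E, B1->T, B2->E, B1->T, B2->E, B1->T, B2->S, B1->F, B4->E, B3->F, B5->T; records B1=T, B1=F, B2=S, B2=E, B3=F, B4=E, B5=T
run #5 (g=32) runs B2->E, B1->T, B2->E, B1->T, B2->E, B1->T, B2->S, B1->F, B4->S, B3->F, B5->T; records B1=T, B1=F, B2=S, B2=E, B3=F, B4=S, B5=T
pool-wide coverage (9 outcomes): B1=T, B1=F, B2=S, B2=E, B3=F, B4=S, B4=E, B5=T, B5=F
size 1 is not enough: best union over all size-1 subsets is 7/9
size 2: inputs {2, 5} cover all 9 outcomes, and no lexicographically smaller subset of this size does

Answer: 2, 5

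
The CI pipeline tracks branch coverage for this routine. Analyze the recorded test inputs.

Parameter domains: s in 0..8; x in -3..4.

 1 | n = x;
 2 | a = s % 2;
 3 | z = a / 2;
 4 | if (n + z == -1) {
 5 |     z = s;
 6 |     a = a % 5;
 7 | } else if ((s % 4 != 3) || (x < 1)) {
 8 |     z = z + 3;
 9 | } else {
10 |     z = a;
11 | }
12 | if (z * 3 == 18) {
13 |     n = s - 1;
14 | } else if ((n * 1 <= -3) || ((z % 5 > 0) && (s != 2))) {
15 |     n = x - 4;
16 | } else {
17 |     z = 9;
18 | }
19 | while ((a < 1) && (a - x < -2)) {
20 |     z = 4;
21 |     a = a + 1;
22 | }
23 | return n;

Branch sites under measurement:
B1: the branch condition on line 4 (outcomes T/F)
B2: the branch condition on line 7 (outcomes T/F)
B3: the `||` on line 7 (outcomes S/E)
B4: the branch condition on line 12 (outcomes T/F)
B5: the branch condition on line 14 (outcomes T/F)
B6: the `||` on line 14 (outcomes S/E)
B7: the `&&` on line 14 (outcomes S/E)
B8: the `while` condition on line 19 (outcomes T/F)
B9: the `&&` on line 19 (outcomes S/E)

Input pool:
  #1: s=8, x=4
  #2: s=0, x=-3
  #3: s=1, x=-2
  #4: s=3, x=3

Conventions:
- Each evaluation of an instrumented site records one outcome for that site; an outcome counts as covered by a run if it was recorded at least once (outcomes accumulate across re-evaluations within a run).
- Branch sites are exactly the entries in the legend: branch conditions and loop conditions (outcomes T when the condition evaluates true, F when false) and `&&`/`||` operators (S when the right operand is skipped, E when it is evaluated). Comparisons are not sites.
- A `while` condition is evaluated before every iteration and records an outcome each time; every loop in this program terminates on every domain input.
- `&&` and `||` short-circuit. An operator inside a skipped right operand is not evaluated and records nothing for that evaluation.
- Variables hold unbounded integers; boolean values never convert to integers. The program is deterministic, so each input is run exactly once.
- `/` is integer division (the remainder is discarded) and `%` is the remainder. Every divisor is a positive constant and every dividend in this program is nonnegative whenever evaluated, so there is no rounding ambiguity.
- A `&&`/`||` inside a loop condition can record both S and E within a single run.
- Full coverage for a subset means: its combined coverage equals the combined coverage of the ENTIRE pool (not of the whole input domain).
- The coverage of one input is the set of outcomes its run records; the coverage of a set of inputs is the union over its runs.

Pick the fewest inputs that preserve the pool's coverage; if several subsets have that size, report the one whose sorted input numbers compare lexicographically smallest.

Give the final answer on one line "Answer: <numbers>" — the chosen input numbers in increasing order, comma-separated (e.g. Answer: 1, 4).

test 1 (s=8, x=4) fires B1->F, B3->S, B2->T, B4->F, B6->E, B7->E, B5->T, B9->E, B8->T, B9->S, B8->F; hits B1=F, B2=T, B3=S, B4=F, B5=T, B6=E, B7=E, B8=T, B8=F, B9=S, B9=E
test 2 (s=0, x=-3) fires B1->F, B3->S, B2->T, B4->F, B6->S, B5->T, B9->E, B8->F; hits B1=F, B2=T, B3=S, B4=F, B5=T, B6=S, B8=F, B9=E
test 3 (s=1, x=-2) fires B1->F, B3->S, B2->T, B4->F, B6->E, B7->E, B5->T, B9->S, B8->F; hits B1=F, B2=T, B3=S, B4=F, B5=T, B6=E, B7=E, B8=F, B9=S
test 4 (s=3, x=3) fires B1->F, B3->E, B2->F, B4->F, B6->E, B7->E, B5->T, B9->S, B8->F; hits B1=F, B2=F, B3=E, B4=F, B5=T, B6=E, B7=E, B8=F, B9=S
pool-wide coverage (14 outcomes): B1=F, B2=T, B2=F, B3=S, B3=E, B4=F, B5=T, B6=S, B6=E, B7=E, B8=T, B8=F, B9=S, B9=E
checked all size-1 subsets: none covers 14 outcomes (max 11/14)
checked all size-2 subsets: none covers 14 outcomes (max 13/14)
at size 3, {1, 2, 4} reaches all 14 outcomes; every lexicographically earlier size-3 subset fails

Answer: 1, 2, 4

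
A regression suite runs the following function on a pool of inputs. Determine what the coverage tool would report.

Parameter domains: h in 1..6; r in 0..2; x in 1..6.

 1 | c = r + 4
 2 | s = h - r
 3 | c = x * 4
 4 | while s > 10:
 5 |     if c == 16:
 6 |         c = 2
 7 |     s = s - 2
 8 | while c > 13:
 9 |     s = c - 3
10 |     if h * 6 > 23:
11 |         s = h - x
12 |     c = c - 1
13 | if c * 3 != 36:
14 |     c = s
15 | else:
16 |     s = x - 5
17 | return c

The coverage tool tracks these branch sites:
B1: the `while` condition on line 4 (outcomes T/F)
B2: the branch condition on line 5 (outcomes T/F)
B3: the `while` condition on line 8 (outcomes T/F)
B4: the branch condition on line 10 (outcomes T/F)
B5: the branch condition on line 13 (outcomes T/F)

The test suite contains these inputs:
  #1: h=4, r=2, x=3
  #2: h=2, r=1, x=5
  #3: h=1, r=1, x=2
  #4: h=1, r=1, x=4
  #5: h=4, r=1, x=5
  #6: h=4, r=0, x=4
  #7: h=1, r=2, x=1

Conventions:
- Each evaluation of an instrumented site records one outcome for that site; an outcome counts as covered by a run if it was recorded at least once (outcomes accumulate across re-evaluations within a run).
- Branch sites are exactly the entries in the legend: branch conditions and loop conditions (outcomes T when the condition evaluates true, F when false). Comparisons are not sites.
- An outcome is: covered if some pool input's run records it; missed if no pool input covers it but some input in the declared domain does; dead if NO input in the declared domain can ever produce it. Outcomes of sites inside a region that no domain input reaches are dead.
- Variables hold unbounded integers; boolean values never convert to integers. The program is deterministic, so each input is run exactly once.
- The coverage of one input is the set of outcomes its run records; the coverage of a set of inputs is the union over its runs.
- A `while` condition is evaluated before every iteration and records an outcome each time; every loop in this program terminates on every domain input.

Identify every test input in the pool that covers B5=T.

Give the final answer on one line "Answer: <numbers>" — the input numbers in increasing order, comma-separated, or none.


input #1 (h=4, r=2, x=3): does not record B5=T
input #2 (h=2, r=1, x=5): records B5=T
input #3 (h=1, r=1, x=2): records B5=T
input #4 (h=1, r=1, x=4): records B5=T
input #5 (h=4, r=1, x=5): records B5=T
input #6 (h=4, r=0, x=4): records B5=T
input #7 (h=1, r=2, x=1): records B5=T
Answer: 2, 3, 4, 5, 6, 7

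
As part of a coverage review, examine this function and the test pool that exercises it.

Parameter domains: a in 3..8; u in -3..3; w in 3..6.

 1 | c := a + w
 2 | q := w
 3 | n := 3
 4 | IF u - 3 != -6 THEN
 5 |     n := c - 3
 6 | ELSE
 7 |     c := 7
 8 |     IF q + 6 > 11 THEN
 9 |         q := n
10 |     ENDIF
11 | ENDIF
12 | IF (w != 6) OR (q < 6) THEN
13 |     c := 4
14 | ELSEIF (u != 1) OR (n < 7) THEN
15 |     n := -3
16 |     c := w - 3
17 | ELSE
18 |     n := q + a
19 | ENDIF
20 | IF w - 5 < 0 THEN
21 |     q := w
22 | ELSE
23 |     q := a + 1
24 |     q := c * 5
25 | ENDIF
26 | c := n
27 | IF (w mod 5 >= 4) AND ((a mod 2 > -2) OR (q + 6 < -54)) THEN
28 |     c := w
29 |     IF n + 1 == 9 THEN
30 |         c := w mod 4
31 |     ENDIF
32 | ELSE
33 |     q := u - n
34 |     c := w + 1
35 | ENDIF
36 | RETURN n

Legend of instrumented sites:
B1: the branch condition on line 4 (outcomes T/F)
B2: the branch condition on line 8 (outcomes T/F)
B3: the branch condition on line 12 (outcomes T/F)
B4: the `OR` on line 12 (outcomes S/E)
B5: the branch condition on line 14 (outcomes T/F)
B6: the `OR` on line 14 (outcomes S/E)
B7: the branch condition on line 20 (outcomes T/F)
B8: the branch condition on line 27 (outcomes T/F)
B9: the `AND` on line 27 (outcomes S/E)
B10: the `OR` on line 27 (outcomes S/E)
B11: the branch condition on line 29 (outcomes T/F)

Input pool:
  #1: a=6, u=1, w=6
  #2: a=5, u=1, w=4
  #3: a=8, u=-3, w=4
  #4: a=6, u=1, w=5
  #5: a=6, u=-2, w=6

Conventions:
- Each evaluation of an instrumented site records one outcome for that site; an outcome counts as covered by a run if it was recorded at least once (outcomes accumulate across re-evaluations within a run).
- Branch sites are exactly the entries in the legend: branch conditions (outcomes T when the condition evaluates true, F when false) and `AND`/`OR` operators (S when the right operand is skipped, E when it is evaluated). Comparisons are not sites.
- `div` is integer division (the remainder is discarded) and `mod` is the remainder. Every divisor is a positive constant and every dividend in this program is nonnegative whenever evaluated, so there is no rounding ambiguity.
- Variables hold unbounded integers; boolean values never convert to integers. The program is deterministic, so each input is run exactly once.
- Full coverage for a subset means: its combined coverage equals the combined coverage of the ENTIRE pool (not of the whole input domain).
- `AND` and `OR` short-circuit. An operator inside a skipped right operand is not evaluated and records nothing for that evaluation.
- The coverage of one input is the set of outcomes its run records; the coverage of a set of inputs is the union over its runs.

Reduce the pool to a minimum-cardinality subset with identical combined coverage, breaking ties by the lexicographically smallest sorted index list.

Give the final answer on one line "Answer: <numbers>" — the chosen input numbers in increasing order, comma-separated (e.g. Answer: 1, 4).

run #1 (a=6, u=1, w=6) runs B1->T, B4->E, B3->F, B6->E, B5->F, B7->F, B9->S, B8->F; records B1=T, B3=F, B4=E, B5=F, B6=E, B7=F, B8=F, B9=S
run #2 (a=5, u=1, w=4) runs B1->T, B4->S, B3->T, B7->T, B9->E, B10->S, B8->T, B11->F; records B1=T, B3=T, B4=S, B7=T, B8=T, B9=E, B10=S, B11=F
run #3 (a=8, u=-3, w=4) runs B1->F, B2->F, B4->S, B3->T, B7->T, B9->E, B10->S, B8->T, B11->F; records B1=F, B2=F, B3=T, B4=S, B7=T, B8=T, B9=E, B10=S, B11=F
run #4 (a=6, u=1, w=5) runs B1->T, B4->S, B3->T, B7->F, B9->S, B8->F; records B1=T, B3=T, B4=S, B7=F, B8=F, B9=S
run #5 (a=6, u=-2, w=6) runs B1->T, B4->E, B3->F, B6->S, B5->T, B7->F, B9->S, B8->F; records B1=T, B3=F, B4=E, B5=T, B6=S, B7=F, B8=F, B9=S
union over all inputs: B1=T, B1=F, B2=F, B3=T, B3=F, B4=S, B4=E, B5=T, B5=F, B6=S, B6=E, B7=T, B7=F, B8=T, B8=F, B9=S, B9=E, B10=S, B11=F (19 outcomes)
checked all size-1 subsets: none covers 19 outcomes (max 9/19)
checked all size-2 subsets: none covers 19 outcomes (max 17/19)
at size 3, {1, 3, 5} reaches all 19 outcomes; every lexicographically earlier size-3 subset fails

Answer: 1, 3, 5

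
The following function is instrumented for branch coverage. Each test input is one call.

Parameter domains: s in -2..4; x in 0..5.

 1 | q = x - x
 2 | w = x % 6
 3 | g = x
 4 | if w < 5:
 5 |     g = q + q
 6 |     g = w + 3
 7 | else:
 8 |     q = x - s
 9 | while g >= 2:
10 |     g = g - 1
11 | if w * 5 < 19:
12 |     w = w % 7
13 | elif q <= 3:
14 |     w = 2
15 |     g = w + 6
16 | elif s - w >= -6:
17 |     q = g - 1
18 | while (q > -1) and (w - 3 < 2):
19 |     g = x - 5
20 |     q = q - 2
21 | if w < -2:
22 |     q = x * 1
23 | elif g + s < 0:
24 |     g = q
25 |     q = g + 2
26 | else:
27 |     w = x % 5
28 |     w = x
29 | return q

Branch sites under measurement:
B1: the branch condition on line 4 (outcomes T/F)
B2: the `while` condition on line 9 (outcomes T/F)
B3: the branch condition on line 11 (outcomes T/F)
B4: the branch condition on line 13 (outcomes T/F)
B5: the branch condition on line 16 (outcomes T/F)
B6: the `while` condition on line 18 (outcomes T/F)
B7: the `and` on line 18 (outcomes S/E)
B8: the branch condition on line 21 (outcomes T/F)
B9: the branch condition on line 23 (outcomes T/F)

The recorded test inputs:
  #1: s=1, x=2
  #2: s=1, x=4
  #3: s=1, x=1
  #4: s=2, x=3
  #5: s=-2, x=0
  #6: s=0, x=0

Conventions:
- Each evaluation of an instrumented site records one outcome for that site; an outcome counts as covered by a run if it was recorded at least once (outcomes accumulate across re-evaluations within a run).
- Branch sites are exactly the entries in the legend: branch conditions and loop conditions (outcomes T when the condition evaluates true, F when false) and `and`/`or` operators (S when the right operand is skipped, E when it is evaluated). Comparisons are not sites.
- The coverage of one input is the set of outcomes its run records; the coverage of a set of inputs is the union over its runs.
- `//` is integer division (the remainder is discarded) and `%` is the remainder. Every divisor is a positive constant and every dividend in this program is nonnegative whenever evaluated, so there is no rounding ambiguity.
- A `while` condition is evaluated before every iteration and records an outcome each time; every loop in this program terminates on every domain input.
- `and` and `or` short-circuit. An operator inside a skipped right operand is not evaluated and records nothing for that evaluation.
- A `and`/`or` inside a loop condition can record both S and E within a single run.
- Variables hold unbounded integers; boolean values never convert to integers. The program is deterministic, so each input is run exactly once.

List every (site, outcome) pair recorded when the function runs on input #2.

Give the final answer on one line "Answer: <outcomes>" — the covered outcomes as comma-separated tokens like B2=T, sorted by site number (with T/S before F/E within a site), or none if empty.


Event log for input #2 (s=1, x=4):
  B1->T, B2->T, B2->T, B2->T, B2->T, B2->T, B2->T, B2->F, B3->F, B4->T
  B7->E, B6->T, B7->S, B6->F, B8->F, B9->F
deduplicating events, the covered set is: B1=T, B2=T, B2=F, B3=F, B4=T, B6=T, B6=F, B7=S, B7=E, B8=F, B9=F
Answer: B1=T, B2=T, B2=F, B3=F, B4=T, B6=T, B6=F, B7=S, B7=E, B8=F, B9=F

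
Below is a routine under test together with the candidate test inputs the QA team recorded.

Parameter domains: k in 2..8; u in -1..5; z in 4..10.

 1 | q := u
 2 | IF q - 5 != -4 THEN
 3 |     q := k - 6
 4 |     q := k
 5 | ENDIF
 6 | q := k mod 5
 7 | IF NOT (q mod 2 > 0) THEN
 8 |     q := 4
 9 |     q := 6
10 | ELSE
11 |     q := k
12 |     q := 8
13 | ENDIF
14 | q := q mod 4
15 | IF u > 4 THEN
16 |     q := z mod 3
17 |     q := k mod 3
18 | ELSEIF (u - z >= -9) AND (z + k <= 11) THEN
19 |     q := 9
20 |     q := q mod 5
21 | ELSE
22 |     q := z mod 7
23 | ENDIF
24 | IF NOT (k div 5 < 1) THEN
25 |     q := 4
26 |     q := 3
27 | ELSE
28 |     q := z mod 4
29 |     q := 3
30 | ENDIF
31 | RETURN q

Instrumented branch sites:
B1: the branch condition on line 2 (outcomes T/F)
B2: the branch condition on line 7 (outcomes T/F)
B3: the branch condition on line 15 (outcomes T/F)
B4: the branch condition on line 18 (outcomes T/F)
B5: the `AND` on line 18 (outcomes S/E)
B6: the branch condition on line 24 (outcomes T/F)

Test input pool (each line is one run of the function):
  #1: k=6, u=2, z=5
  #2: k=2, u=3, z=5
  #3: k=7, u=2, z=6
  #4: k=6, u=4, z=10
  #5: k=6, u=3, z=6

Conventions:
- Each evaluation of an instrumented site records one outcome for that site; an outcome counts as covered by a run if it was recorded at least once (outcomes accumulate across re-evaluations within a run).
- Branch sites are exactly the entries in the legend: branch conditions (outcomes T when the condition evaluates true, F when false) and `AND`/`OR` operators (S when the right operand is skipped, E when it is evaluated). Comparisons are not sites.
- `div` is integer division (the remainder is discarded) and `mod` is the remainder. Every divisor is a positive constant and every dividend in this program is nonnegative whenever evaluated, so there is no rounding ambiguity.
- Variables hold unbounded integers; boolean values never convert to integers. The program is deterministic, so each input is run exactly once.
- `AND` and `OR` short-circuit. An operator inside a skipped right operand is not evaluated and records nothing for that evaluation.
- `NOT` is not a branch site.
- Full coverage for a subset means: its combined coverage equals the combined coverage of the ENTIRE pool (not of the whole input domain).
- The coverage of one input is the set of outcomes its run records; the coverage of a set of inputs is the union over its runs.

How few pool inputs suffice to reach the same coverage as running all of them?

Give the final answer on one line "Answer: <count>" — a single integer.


#1 (k=6, u=2, z=5) -> B1->T, B2->F, B3->F, B5->E, B4->T, B6->T; covered: B1=T, B2=F, B3=F, B4=T, B5=E, B6=T
#2 (k=2, u=3, z=5) -> B1->T, B2->T, B3->F, B5->E, B4->T, B6->F; covered: B1=T, B2=T, B3=F, B4=T, B5=E, B6=F
#3 (k=7, u=2, z=6) -> B1->T, B2->T, B3->F, B5->E, B4->F, B6->T; covered: B1=T, B2=T, B3=F, B4=F, B5=E, B6=T
#4 (k=6, u=4, z=10) -> B1->T, B2->F, B3->F, B5->E, B4->F, B6->T; covered: B1=T, B2=F, B3=F, B4=F, B5=E, B6=T
#5 (k=6, u=3, z=6) -> B1->T, B2->F, B3->F, B5->E, B4->F, B6->T; covered: B1=T, B2=F, B3=F, B4=F, B5=E, B6=T
pool-wide coverage (9 outcomes): B1=T, B2=T, B2=F, B3=F, B4=T, B4=F, B5=E, B6=T, B6=F
checked all size-1 subsets: none covers 9 outcomes (max 6/9)
at size 2, {2, 4} reaches all 9 outcomes; every lexicographically earlier size-2 subset fails
Answer: 2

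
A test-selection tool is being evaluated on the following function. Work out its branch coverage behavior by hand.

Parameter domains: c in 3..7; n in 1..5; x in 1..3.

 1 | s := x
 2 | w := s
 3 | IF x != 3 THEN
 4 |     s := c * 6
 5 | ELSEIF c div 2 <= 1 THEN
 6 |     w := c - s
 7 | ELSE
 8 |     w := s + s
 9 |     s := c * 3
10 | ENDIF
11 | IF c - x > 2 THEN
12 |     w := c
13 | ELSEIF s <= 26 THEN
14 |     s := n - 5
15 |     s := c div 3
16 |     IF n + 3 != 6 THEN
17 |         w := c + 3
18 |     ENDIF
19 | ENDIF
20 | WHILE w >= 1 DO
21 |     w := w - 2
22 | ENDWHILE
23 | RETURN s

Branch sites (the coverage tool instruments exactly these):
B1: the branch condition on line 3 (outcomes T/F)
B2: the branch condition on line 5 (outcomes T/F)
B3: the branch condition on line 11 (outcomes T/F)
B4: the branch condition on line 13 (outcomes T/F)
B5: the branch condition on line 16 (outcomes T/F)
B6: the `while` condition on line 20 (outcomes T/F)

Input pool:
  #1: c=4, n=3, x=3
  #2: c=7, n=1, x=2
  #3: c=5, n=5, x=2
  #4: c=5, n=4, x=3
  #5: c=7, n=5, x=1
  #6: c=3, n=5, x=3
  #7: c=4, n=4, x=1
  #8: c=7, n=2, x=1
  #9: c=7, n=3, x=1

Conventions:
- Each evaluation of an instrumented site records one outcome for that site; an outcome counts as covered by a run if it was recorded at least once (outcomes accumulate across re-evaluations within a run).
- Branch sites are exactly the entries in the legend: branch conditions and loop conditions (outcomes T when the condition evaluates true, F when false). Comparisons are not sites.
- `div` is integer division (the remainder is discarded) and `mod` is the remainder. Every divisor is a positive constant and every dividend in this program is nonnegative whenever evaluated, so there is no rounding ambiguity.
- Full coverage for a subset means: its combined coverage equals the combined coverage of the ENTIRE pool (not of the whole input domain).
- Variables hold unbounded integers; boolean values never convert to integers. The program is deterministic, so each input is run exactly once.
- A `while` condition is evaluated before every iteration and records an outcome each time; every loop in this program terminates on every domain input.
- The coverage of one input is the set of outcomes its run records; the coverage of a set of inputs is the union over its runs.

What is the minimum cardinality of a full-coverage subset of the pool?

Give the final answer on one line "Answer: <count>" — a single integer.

test 1 (c=4, n=3, x=3) fires B1->F, B2->F, B3->F, B4->T, B5->F, B6->T, B6->T, B6->T, B6->F; hits B1=F, B2=F, B3=F, B4=T, B5=F, B6=T, B6=F
test 2 (c=7, n=1, x=2) fires B1->T, B3->T, B6->T, B6->T, B6->T, B6->T, B6->F; hits B1=T, B3=T, B6=T, B6=F
test 3 (c=5, n=5, x=2) fires B1->T, B3->T, B6->T, B6->T, B6->T, B6->F; hits B1=T, B3=T, B6=T, B6=F
test 4 (c=5, n=4, x=3) fires B1->F, B2->F, B3->F, B4->T, B5->T, B6->T, B6->T, B6->T, B6->T, B6->F; hits B1=F, B2=F, B3=F, B4=T, B5=T, B6=T, B6=F
test 5 (c=7, n=5, x=1) fires B1->T, B3->T, B6->T, B6->T, B6->T, B6->T, B6->F; hits B1=T, B3=T, B6=T, B6=F
test 6 (c=3, n=5, x=3) fires B1->F, B2->T, B3->F, B4->T, B5->T, B6->T, B6->T, B6->T, B6->F; hits B1=F, B2=T, B3=F, B4=T, B5=T, B6=T, B6=F
test 7 (c=4, n=4, x=1) fires B1->T, B3->T, B6->T, B6->T, B6->F; hits B1=T, B3=T, B6=T, B6=F
test 8 (c=7, n=2, x=1) fires B1->T, B3->T, B6->T, B6->T, B6->T, B6->T, B6->F; hits B1=T, B3=T, B6=T, B6=F
test 9 (c=7, n=3, x=1) fires B1->T, B3->T, B6->T, B6->T, B6->T, B6->T, B6->F; hits B1=T, B3=T, B6=T, B6=F
the full pool covers 11 outcomes: B1=T, B1=F, B2=T, B2=F, B3=T, B3=F, B4=T, B5=T, B5=F, B6=T, B6=F
every size-1 subset falls short of the 11 outcomes (best: 7/11)
every size-2 subset falls short of the 11 outcomes (best: 9/11)
at size 3, {1, 2, 6} reaches all 11 outcomes; every lexicographically earlier size-3 subset fails

Answer: 3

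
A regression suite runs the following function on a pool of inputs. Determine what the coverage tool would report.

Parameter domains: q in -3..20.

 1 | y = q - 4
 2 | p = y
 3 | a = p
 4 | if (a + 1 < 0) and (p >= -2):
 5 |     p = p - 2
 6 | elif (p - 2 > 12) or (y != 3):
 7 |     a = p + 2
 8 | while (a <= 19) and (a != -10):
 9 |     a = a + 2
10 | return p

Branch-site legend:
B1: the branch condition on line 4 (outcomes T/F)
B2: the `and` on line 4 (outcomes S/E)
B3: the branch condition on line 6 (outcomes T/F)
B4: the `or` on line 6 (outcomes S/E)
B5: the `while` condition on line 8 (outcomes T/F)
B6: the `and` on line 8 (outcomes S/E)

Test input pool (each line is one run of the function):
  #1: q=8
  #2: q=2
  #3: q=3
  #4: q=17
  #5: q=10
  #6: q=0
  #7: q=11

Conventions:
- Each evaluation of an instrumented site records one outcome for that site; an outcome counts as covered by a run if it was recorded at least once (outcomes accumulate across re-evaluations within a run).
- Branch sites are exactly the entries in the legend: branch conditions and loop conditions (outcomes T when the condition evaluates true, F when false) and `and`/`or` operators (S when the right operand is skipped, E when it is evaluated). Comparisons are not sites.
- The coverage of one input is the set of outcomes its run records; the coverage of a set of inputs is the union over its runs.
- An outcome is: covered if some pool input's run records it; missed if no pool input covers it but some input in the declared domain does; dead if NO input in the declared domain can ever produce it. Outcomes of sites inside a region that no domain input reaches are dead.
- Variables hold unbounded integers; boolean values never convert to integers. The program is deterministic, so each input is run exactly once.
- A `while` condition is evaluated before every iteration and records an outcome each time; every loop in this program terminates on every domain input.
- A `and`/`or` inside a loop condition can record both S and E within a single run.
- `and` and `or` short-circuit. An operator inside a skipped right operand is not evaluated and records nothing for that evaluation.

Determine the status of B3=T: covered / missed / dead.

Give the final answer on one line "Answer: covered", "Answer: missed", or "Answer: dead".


B3=T is recorded by pool input(s) 1, 3, 4, 5, 6, 7 -> covered
Answer: covered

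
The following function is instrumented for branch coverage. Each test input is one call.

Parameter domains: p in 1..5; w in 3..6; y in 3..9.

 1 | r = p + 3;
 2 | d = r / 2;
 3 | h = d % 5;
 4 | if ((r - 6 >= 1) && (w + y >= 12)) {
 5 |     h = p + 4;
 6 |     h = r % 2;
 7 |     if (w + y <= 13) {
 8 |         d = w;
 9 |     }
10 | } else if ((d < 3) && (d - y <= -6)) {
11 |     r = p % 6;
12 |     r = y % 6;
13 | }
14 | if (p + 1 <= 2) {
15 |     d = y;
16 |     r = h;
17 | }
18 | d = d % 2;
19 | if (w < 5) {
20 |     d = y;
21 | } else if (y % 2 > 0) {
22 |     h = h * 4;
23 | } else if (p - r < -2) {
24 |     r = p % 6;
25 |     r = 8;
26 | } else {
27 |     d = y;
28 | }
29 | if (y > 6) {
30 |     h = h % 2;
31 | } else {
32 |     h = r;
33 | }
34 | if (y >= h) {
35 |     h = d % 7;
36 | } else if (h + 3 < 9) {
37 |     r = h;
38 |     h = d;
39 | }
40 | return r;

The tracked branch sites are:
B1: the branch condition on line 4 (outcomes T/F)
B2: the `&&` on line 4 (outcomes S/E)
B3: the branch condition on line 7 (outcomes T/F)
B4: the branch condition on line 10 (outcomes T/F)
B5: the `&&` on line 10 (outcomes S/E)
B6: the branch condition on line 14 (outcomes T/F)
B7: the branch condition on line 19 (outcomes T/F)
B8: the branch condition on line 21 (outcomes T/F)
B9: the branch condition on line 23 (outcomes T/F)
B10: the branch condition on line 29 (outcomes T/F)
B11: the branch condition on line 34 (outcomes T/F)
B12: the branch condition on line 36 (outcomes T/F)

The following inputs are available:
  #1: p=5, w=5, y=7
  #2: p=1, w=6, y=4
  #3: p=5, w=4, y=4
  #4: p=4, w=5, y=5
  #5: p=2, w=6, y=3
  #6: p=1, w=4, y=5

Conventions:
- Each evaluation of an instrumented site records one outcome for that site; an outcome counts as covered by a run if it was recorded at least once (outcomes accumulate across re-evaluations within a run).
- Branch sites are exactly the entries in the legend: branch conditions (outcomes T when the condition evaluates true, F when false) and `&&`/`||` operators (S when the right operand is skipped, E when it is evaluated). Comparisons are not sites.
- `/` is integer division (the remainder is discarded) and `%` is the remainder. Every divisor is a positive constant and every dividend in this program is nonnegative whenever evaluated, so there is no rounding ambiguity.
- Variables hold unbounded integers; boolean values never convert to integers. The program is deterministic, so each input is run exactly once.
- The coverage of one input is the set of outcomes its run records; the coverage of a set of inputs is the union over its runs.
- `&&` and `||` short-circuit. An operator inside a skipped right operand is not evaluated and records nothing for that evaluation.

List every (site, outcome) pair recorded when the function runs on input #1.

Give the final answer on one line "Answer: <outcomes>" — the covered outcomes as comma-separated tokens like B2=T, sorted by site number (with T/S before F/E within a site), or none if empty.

Simulating input #1 (p=5, w=5, y=7) step by step:
  B2->E, B1->T, B3->T, B6->F, B7->F, B8->T, B10->T, B11->T
collecting distinct outcomes: B1=T, B2=E, B3=T, B6=F, B7=F, B8=T, B10=T, B11=T

Answer: B1=T, B2=E, B3=T, B6=F, B7=F, B8=T, B10=T, B11=T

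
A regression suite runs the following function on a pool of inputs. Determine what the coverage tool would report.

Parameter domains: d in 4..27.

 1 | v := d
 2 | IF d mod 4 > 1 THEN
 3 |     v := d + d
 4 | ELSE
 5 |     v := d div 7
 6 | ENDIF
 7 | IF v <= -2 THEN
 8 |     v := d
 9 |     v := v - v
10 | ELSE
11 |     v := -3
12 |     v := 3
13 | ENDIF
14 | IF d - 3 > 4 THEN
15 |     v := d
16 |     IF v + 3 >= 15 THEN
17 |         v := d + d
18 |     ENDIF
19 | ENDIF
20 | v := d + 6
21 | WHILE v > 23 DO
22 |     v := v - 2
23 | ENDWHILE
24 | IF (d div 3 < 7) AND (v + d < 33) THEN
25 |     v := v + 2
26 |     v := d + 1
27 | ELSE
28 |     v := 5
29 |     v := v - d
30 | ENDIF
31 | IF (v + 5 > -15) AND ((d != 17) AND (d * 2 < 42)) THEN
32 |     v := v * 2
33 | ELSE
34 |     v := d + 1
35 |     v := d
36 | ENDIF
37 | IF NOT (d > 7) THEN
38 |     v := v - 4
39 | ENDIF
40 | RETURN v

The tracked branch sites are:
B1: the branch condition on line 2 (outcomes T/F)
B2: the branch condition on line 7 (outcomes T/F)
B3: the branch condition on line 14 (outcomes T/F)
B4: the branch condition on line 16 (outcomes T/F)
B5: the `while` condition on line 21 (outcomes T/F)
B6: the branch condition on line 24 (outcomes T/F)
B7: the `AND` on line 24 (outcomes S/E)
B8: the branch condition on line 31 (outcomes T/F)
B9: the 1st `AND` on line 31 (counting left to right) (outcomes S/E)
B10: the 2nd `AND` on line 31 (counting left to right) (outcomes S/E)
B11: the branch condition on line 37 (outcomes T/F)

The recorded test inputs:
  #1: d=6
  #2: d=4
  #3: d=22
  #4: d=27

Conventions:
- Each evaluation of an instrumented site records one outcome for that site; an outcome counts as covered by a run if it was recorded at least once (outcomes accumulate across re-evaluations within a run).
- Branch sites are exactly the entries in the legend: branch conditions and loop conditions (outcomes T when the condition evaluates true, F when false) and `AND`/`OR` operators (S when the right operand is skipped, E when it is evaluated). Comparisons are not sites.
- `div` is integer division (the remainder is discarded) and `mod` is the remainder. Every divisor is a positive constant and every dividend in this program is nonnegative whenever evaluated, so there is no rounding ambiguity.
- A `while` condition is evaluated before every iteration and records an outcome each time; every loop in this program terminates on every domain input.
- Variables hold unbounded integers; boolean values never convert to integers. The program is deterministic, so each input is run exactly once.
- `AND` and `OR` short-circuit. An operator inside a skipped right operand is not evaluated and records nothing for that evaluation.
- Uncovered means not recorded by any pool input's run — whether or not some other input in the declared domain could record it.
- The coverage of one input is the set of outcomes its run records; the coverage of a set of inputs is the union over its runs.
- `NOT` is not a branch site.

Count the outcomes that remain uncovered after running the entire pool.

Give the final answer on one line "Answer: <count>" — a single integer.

input #1, d=6: events B1->T, B2->F, B3->F, B5->F, B7->E, B6->T, B9->E, B10->E, B8->T, B11->T; outcomes B1=T, B2=F, B3=F, B5=F, B6=T, B7=E, B8=T, B9=E, B10=E, B11=T
input #2, d=4: events B1->F, B2->F, B3->F, B5->F, B7->E, B6->T, B9->E, B10->E, B8->T, B11->T; outcomes B1=F, B2=F, B3=F, B5=F, B6=T, B7=E, B8=T, B9=E, B10=E, B11=T
input #3, d=22: events B1->T, B2->F, B3->T, B4->T, B5->T, B5->T, B5->T, B5->F, B7->S, B6->F, B9->E, B10->E, B8->F, B11->F; outcomes B1=T, B2=F, B3=T, B4=T, B5=T, B5=F, B6=F, B7=S, B8=F, B9=E, B10=E, B11=F
input #4, d=27: events B1->T, B2->F, B3->T, B4->T, B5->T, B5->T, B5->T, B5->T, B5->T, B5->F, B7->S, B6->F, B9->S, B8->F, ...; outcomes B1=T, B2=F, B3=T, B4=T, B5=T, B5=F, B6=F, B7=S, B8=F, B9=S, B11=F
union over the pool: B1=T, B1=F, B2=F, B3=T, B3=F, B4=T, B5=T, B5=F, B6=T, B6=F, B7=S, B7=E, B8=T, B8=F, B9=S, B9=E, B10=E, B11=T, B11=F
uncovered (3 of 22): B2=T, B4=F, B10=S

Answer: 3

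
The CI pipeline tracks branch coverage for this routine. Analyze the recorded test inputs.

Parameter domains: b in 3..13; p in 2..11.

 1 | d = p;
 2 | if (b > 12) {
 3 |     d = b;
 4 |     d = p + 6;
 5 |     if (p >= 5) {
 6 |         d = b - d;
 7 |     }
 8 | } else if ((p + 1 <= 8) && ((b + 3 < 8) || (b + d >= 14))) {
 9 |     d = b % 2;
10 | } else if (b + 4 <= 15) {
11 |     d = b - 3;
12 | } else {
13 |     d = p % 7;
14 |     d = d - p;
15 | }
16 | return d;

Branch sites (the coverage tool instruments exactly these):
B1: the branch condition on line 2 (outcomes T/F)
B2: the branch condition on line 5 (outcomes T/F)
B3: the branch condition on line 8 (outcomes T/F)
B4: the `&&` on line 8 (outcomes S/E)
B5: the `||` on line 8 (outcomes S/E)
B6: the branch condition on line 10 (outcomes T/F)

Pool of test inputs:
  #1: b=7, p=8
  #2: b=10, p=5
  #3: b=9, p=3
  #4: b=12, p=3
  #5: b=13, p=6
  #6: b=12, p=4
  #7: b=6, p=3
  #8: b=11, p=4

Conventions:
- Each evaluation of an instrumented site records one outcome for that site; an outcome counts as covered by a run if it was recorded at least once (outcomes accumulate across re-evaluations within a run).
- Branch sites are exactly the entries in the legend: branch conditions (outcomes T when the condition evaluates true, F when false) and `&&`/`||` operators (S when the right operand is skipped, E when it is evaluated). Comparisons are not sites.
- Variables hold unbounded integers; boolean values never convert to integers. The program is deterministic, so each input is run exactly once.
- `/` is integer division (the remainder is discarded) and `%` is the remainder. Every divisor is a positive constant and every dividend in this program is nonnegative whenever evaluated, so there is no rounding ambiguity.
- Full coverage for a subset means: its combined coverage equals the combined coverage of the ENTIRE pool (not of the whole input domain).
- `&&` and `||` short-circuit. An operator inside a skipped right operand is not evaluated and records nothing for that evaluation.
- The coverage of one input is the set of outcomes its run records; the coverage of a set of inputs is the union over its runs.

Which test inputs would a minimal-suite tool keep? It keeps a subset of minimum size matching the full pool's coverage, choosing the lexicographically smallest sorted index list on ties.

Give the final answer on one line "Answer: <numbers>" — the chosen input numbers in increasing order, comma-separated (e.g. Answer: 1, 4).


run #1 (b=7, p=8) records B1=F, B3=F, B4=S, B6=T
run #2 (b=10, p=5) records B1=F, B3=T, B4=E, B5=E
run #3 (b=9, p=3) records B1=F, B3=F, B4=E, B5=E, B6=T
run #4 (b=12, p=3) records B1=F, B3=T, B4=E, B5=E
run #5 (b=13, p=6) records B1=T, B2=T
run #6 (b=12, p=4) records B1=F, B3=T, B4=E, B5=E
run #7 (b=6, p=3) records B1=F, B3=F, B4=E, B5=E, B6=T
run #8 (b=11, p=4) records B1=F, B3=T, B4=E, B5=E
the full pool covers 9 outcomes: B1=T, B1=F, B2=T, B3=T, B3=F, B4=S, B4=E, B5=E, B6=T
no size-1 subset reaches all 9 outcomes (best union: 5/9)
no size-2 subset reaches all 9 outcomes (best union: 7/9)
size 3: inputs {1, 2, 5} cover all 9 outcomes, and no lexicographically smaller subset of this size does
Answer: 1, 2, 5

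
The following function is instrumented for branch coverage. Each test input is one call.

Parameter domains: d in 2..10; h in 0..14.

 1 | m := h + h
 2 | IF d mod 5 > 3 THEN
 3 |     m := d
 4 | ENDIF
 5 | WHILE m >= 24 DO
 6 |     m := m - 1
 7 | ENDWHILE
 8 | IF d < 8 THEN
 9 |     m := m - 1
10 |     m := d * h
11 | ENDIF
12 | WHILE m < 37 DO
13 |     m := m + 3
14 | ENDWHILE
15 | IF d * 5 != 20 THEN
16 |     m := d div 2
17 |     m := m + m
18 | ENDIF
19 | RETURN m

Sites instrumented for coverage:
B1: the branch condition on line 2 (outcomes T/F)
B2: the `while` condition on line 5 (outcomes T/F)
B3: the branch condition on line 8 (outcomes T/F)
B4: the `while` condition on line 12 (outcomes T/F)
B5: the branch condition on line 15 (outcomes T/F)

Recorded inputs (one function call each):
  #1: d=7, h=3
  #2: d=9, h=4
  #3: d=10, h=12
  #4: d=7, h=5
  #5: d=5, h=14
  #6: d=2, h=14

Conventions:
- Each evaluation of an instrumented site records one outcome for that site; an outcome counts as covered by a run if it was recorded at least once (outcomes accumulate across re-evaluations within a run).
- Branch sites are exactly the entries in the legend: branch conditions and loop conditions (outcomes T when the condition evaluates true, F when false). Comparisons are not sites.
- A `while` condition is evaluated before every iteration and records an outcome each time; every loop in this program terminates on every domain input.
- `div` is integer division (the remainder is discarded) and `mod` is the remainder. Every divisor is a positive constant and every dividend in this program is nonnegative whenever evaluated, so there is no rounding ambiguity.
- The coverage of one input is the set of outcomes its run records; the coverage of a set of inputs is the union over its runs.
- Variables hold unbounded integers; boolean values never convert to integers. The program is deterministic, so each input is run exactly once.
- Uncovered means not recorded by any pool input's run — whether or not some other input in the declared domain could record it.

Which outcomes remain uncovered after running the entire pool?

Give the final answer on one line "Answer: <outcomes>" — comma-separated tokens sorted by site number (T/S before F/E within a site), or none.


#1 (d=7, h=3) -> B1->F, B2->F, B3->T, B4->T, B4->T, B4->T, B4->T, B4->T, B4->T, B4->F, B5->T; covered: B1=F, B2=F, B3=T, B4=T, B4=F, B5=T
#2 (d=9, h=4) -> B1->T, B2->F, B3->F, B4->T, B4->T, B4->T, B4->T, B4->T, B4->T, B4->T, B4->T, B4->T, B4->T, B4->F, ...; covered: B1=T, B2=F, B3=F, B4=T, B4=F, B5=T
#3 (d=10, h=12) -> B1->F, B2->T, B2->F, B3->F, B4->T, B4->T, B4->T, B4->T, B4->T, B4->F, B5->T; covered: B1=F, B2=T, B2=F, B3=F, B4=T, B4=F, B5=T
#4 (d=7, h=5) -> B1->F, B2->F, B3->T, B4->T, B4->F, B5->T; covered: B1=F, B2=F, B3=T, B4=T, B4=F, B5=T
#5 (d=5, h=14) -> B1->F, B2->T, B2->T, B2->T, B2->T, B2->T, B2->F, B3->T, B4->F, B5->T; covered: B1=F, B2=T, B2=F, B3=T, B4=F, B5=T
#6 (d=2, h=14) -> B1->F, B2->T, B2->T, B2->T, B2->T, B2->T, B2->F, B3->T, B4->T, B4->T, B4->T, B4->F, B5->T; covered: B1=F, B2=T, B2=F, B3=T, B4=T, B4=F, B5=T
union over the pool: B1=T, B1=F, B2=T, B2=F, B3=T, B3=F, B4=T, B4=F, B5=T
uncovered (1 of 10): B5=F
Answer: B5=F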